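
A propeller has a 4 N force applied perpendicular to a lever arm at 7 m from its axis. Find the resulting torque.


Given: F = 4 N, r = 7 m, angle = 90 deg (perpendicular)
Using tau = F * r * sin(90)
sin(90) = 1
tau = 4 * 7 * 1
tau = 28 Nm

28 Nm


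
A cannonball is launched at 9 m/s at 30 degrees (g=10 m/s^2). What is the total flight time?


Given: v0 = 9 m/s, theta = 30 deg, g = 10 m/s^2
sin(30) = 1/2
Using T = 2*v0*sin(theta) / g
T = 2*9*1/2 / 10
T = 9 / 10
T = 9/10 s

9/10 s


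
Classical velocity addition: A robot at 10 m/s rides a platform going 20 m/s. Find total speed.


Given: object velocity = 10 m/s, platform velocity = 20 m/s (same direction)
Using classical velocity addition: v_total = v_object + v_platform
v_total = 10 + 20
v_total = 30 m/s

30 m/s


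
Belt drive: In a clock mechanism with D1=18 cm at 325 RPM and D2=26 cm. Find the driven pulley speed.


Given: D1 = 18 cm, w1 = 325 RPM, D2 = 26 cm
Using D1*w1 = D2*w2
w2 = D1*w1 / D2
w2 = 18*325 / 26
w2 = 5850 / 26
w2 = 225 RPM

225 RPM


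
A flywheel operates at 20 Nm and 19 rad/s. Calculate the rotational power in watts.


Given: tau = 20 Nm, omega = 19 rad/s
Using P = tau * omega
P = 20 * 19
P = 380 W

380 W


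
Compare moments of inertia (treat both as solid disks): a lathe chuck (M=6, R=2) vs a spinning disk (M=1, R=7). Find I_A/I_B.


Given: M1=6 kg, R1=2 m, M2=1 kg, R2=7 m
For a disk: I = (1/2)*M*R^2, so I_A/I_B = (M1*R1^2)/(M2*R2^2)
M1*R1^2 = 6*4 = 24
M2*R2^2 = 1*49 = 49
I_A/I_B = 24/49 = 24/49

24/49


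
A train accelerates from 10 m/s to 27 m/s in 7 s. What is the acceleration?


Given: initial velocity v0 = 10 m/s, final velocity v = 27 m/s, time t = 7 s
Using a = (v - v0) / t
a = (27 - 10) / 7
a = 17 / 7
a = 17/7 m/s^2

17/7 m/s^2


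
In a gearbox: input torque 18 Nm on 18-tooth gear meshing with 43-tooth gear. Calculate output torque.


Given: N1 = 18, N2 = 43, T1 = 18 Nm
Using T2/T1 = N2/N1
T2 = T1 * N2 / N1
T2 = 18 * 43 / 18
T2 = 774 / 18
T2 = 43 Nm

43 Nm


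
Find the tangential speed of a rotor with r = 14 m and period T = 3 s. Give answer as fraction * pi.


Given: radius r = 14 m, period T = 3 s
Using v = 2*pi*r / T
v = 2*pi*14 / 3
v = 28*pi / 3
v = 28/3*pi m/s

28/3*pi m/s


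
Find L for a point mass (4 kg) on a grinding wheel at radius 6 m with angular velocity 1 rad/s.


Given: m = 4 kg, r = 6 m, omega = 1 rad/s
For a point mass: I = m*r^2
I = 4*6^2 = 4*36 = 144
L = I*omega = 144*1
L = 144 kg*m^2/s

144 kg*m^2/s


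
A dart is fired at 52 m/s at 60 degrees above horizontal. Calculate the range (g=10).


Given: v0 = 52 m/s, theta = 60 deg, g = 10 m/s^2
sin(2*60) = sin(120) = sqrt(3)/2
Using R = v0^2 * sin(2*theta) / g
R = 52^2 * (sqrt(3)/2) / 10
R = 2704 * sqrt(3) / 20
R = 676/5*sqrt(3) m

676/5*sqrt(3) m


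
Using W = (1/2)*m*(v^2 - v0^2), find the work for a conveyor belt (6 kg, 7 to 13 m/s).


Given: m = 6 kg, v0 = 7 m/s, v = 13 m/s
Using W = (1/2)*m*(v^2 - v0^2)
v^2 = 13^2 = 169
v0^2 = 7^2 = 49
v^2 - v0^2 = 169 - 49 = 120
W = (1/2)*6*120 = 360 J

360 J


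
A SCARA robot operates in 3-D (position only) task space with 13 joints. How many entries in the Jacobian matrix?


Given: task space dimension = 3, joints = 13
Jacobian is a 3 x 13 matrix
Total entries = rows * columns
Total = 3 * 13
Total = 39

39


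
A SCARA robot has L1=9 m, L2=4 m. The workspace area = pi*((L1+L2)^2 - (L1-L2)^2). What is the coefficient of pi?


Given: L1 = 9, L2 = 4
(L1+L2)^2 = (13)^2 = 169
(L1-L2)^2 = (5)^2 = 25
Difference = 169 - 25 = 144
This equals 4*L1*L2 = 4*9*4 = 144
Workspace area = 144*pi

144


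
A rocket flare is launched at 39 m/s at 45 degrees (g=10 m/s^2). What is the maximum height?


Given: v0 = 39 m/s, theta = 45 deg, g = 10 m/s^2
sin^2(45) = 1/2
Using H = v0^2 * sin^2(theta) / (2*g)
H = 39^2 * 1/2 / (2*10)
H = 1521 * 1/2 / 20
H = 1521/2 / 20
H = 1521/40 m

1521/40 m


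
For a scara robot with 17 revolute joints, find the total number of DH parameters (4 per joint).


Given: 17 joints, 4 DH parameters per joint (d, theta, a, alpha)
Total DH parameters = number_of_joints * 4
Total = 17 * 4
Total = 68

68


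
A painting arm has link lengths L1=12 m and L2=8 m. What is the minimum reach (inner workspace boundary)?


Given: L1 = 12 m, L2 = 8 m
For a 2-link planar arm, min reach = |L1 - L2| (second link folded back)
Min reach = |12 - 8|
Min reach = 4 m

4 m


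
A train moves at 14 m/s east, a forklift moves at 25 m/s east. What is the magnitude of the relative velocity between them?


Given: v_A = 14 m/s east, v_B = 25 m/s east
Both move in the same direction; relative speed = |v_A - v_B|
|14 - 25| = |-11|
= 11 m/s

11 m/s


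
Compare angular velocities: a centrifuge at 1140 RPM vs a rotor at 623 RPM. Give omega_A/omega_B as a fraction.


Given: RPM_A = 1140, RPM_B = 623
omega = 2*pi*RPM/60, so omega_A/omega_B = RPM_A / RPM_B
omega_A/omega_B = 1140 / 623
omega_A/omega_B = 1140/623

1140/623


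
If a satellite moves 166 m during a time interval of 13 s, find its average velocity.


Given: distance d = 166 m, time t = 13 s
Using v = d / t
v = 166 / 13
v = 166/13 m/s

166/13 m/s


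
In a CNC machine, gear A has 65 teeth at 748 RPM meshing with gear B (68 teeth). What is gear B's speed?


Given: N1 = 65 teeth, w1 = 748 RPM, N2 = 68 teeth
Using N1*w1 = N2*w2
w2 = N1*w1 / N2
w2 = 65*748 / 68
w2 = 48620 / 68
w2 = 715 RPM

715 RPM


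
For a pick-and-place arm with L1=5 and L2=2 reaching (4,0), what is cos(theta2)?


Given: L1 = 5, L2 = 2, target (x, y) = (4, 0)
Using cos(theta2) = (x^2 + y^2 - L1^2 - L2^2) / (2*L1*L2)
x^2 + y^2 = 4^2 + 0 = 16
L1^2 + L2^2 = 25 + 4 = 29
Numerator = 16 - 29 = -13
Denominator = 2*5*2 = 20
cos(theta2) = -13/20 = -13/20

-13/20


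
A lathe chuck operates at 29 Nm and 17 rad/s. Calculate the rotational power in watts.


Given: tau = 29 Nm, omega = 17 rad/s
Using P = tau * omega
P = 29 * 17
P = 493 W

493 W


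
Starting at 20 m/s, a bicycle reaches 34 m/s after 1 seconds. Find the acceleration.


Given: initial velocity v0 = 20 m/s, final velocity v = 34 m/s, time t = 1 s
Using a = (v - v0) / t
a = (34 - 20) / 1
a = 14 / 1
a = 14 m/s^2

14 m/s^2


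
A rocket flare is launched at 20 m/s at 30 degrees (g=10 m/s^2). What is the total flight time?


Given: v0 = 20 m/s, theta = 30 deg, g = 10 m/s^2
sin(30) = 1/2
Using T = 2*v0*sin(theta) / g
T = 2*20*1/2 / 10
T = 20 / 10
T = 2 s

2 s


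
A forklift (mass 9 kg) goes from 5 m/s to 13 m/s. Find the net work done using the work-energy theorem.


Given: m = 9 kg, v0 = 5 m/s, v = 13 m/s
Using W = (1/2)*m*(v^2 - v0^2)
v^2 = 13^2 = 169
v0^2 = 5^2 = 25
v^2 - v0^2 = 169 - 25 = 144
W = (1/2)*9*144 = 648 J

648 J


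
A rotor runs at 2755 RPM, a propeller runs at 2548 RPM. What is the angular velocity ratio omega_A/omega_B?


Given: RPM_A = 2755, RPM_B = 2548
omega = 2*pi*RPM/60, so omega_A/omega_B = RPM_A / RPM_B
omega_A/omega_B = 2755 / 2548
omega_A/omega_B = 2755/2548

2755/2548


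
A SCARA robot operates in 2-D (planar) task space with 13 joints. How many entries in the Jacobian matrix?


Given: task space dimension = 2, joints = 13
Jacobian is a 2 x 13 matrix
Total entries = rows * columns
Total = 2 * 13
Total = 26

26


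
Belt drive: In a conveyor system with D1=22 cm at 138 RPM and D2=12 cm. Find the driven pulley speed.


Given: D1 = 22 cm, w1 = 138 RPM, D2 = 12 cm
Using D1*w1 = D2*w2
w2 = D1*w1 / D2
w2 = 22*138 / 12
w2 = 3036 / 12
w2 = 253 RPM

253 RPM


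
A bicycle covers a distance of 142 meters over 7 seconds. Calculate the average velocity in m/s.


Given: distance d = 142 m, time t = 7 s
Using v = d / t
v = 142 / 7
v = 142/7 m/s

142/7 m/s


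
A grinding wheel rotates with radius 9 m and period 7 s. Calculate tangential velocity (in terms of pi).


Given: radius r = 9 m, period T = 7 s
Using v = 2*pi*r / T
v = 2*pi*9 / 7
v = 18*pi / 7
v = 18/7*pi m/s

18/7*pi m/s


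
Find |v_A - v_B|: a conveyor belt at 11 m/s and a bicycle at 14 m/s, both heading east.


Given: v_A = 11 m/s east, v_B = 14 m/s east
Both move in the same direction; relative speed = |v_A - v_B|
|11 - 14| = |-3|
= 3 m/s

3 m/s


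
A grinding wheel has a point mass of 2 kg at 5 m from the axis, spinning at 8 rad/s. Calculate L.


Given: m = 2 kg, r = 5 m, omega = 8 rad/s
For a point mass: I = m*r^2
I = 2*5^2 = 2*25 = 50
L = I*omega = 50*8
L = 400 kg*m^2/s

400 kg*m^2/s


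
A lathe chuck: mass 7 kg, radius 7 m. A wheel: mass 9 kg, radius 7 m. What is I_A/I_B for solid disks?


Given: M1=7 kg, R1=7 m, M2=9 kg, R2=7 m
For a disk: I = (1/2)*M*R^2, so I_A/I_B = (M1*R1^2)/(M2*R2^2)
M1*R1^2 = 7*49 = 343
M2*R2^2 = 9*49 = 441
I_A/I_B = 343/441 = 7/9

7/9


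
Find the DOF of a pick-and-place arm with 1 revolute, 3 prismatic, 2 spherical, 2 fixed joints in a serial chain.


Given: serial robot with 1 revolute, 3 prismatic, 2 spherical, 2 fixed joints
DOF contribution per joint type: revolute=1, prismatic=1, spherical=3, fixed=0
DOF = 1*1 + 3*1 + 2*3 + 2*0
DOF = 10

10


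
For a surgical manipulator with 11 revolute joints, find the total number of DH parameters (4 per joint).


Given: 11 joints, 4 DH parameters per joint (d, theta, a, alpha)
Total DH parameters = number_of_joints * 4
Total = 11 * 4
Total = 44

44


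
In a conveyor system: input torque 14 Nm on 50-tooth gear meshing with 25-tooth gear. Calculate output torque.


Given: N1 = 50, N2 = 25, T1 = 14 Nm
Using T2/T1 = N2/N1
T2 = T1 * N2 / N1
T2 = 14 * 25 / 50
T2 = 350 / 50
T2 = 7 Nm

7 Nm


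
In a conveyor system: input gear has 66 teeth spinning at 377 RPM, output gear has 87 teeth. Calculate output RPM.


Given: N1 = 66 teeth, w1 = 377 RPM, N2 = 87 teeth
Using N1*w1 = N2*w2
w2 = N1*w1 / N2
w2 = 66*377 / 87
w2 = 24882 / 87
w2 = 286 RPM

286 RPM


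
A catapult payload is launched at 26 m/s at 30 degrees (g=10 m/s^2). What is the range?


Given: v0 = 26 m/s, theta = 30 deg, g = 10 m/s^2
sin(2*30) = sin(60) = sqrt(3)/2
Using R = v0^2 * sin(2*theta) / g
R = 26^2 * (sqrt(3)/2) / 10
R = 676 * sqrt(3) / 20
R = 169/5*sqrt(3) m

169/5*sqrt(3) m


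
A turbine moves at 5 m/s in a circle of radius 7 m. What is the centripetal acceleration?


Given: v = 5 m/s, r = 7 m
Using a_c = v^2 / r
a_c = 5^2 / 7
a_c = 25 / 7
a_c = 25/7 m/s^2

25/7 m/s^2


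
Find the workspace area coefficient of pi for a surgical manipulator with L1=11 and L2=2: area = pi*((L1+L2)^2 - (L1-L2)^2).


Given: L1 = 11, L2 = 2
(L1+L2)^2 = (13)^2 = 169
(L1-L2)^2 = (9)^2 = 81
Difference = 169 - 81 = 88
This equals 4*L1*L2 = 4*11*2 = 88
Workspace area = 88*pi

88


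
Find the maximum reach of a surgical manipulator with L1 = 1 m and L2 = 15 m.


Given: L1 = 1 m, L2 = 15 m
For a 2-link planar arm, max reach = L1 + L2 (fully extended)
Max reach = 1 + 15
Max reach = 16 m

16 m


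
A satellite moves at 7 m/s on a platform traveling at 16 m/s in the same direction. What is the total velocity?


Given: object velocity = 7 m/s, platform velocity = 16 m/s (same direction)
Using classical velocity addition: v_total = v_object + v_platform
v_total = 7 + 16
v_total = 23 m/s

23 m/s


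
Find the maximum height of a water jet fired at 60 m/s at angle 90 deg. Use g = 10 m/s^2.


Given: v0 = 60 m/s, theta = 90 deg, g = 10 m/s^2
sin^2(90) = 1
Using H = v0^2 * sin^2(theta) / (2*g)
H = 60^2 * 1 / (2*10)
H = 3600 * 1 / 20
H = 3600 / 20
H = 180 m

180 m


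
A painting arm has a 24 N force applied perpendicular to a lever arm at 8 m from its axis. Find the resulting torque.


Given: F = 24 N, r = 8 m, angle = 90 deg (perpendicular)
Using tau = F * r * sin(90)
sin(90) = 1
tau = 24 * 8 * 1
tau = 192 Nm

192 Nm


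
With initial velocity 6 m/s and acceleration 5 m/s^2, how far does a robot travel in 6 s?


Given: v0 = 6 m/s, a = 5 m/s^2, t = 6 s
Using s = v0*t + (1/2)*a*t^2
s = 6*6 + (1/2)*5*6^2
s = 36 + (1/2)*180
s = 36 + 90
s = 126

126 m


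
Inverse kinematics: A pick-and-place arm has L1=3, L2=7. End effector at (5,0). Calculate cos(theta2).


Given: L1 = 3, L2 = 7, target (x, y) = (5, 0)
Using cos(theta2) = (x^2 + y^2 - L1^2 - L2^2) / (2*L1*L2)
x^2 + y^2 = 5^2 + 0 = 25
L1^2 + L2^2 = 9 + 49 = 58
Numerator = 25 - 58 = -33
Denominator = 2*3*7 = 42
cos(theta2) = -33/42 = -11/14

-11/14


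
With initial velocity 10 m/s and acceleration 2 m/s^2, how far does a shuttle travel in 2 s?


Given: v0 = 10 m/s, a = 2 m/s^2, t = 2 s
Using s = v0*t + (1/2)*a*t^2
s = 10*2 + (1/2)*2*2^2
s = 20 + (1/2)*8
s = 20 + 4
s = 24

24 m


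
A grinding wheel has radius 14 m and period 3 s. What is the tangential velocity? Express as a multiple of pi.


Given: radius r = 14 m, period T = 3 s
Using v = 2*pi*r / T
v = 2*pi*14 / 3
v = 28*pi / 3
v = 28/3*pi m/s

28/3*pi m/s


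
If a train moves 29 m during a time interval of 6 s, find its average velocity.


Given: distance d = 29 m, time t = 6 s
Using v = d / t
v = 29 / 6
v = 29/6 m/s

29/6 m/s


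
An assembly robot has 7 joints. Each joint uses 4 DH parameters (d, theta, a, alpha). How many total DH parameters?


Given: 7 joints, 4 DH parameters per joint (d, theta, a, alpha)
Total DH parameters = number_of_joints * 4
Total = 7 * 4
Total = 28

28


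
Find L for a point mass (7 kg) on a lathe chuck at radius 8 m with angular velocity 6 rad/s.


Given: m = 7 kg, r = 8 m, omega = 6 rad/s
For a point mass: I = m*r^2
I = 7*8^2 = 7*64 = 448
L = I*omega = 448*6
L = 2688 kg*m^2/s

2688 kg*m^2/s


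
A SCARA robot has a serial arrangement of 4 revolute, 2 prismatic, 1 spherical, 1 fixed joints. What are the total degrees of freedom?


Given: serial robot with 4 revolute, 2 prismatic, 1 spherical, 1 fixed joints
DOF contribution per joint type: revolute=1, prismatic=1, spherical=3, fixed=0
DOF = 4*1 + 2*1 + 1*3 + 1*0
DOF = 9

9


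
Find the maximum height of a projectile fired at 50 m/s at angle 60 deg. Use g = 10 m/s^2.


Given: v0 = 50 m/s, theta = 60 deg, g = 10 m/s^2
sin^2(60) = 3/4
Using H = v0^2 * sin^2(theta) / (2*g)
H = 50^2 * 3/4 / (2*10)
H = 2500 * 3/4 / 20
H = 1875 / 20
H = 375/4 m

375/4 m


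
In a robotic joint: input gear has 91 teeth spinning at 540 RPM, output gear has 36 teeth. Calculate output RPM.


Given: N1 = 91 teeth, w1 = 540 RPM, N2 = 36 teeth
Using N1*w1 = N2*w2
w2 = N1*w1 / N2
w2 = 91*540 / 36
w2 = 49140 / 36
w2 = 1365 RPM

1365 RPM


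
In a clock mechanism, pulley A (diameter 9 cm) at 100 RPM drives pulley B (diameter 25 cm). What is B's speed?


Given: D1 = 9 cm, w1 = 100 RPM, D2 = 25 cm
Using D1*w1 = D2*w2
w2 = D1*w1 / D2
w2 = 9*100 / 25
w2 = 900 / 25
w2 = 36 RPM

36 RPM


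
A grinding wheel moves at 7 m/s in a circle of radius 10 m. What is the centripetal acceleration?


Given: v = 7 m/s, r = 10 m
Using a_c = v^2 / r
a_c = 7^2 / 10
a_c = 49 / 10
a_c = 49/10 m/s^2

49/10 m/s^2


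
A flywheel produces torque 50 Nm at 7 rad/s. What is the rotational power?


Given: tau = 50 Nm, omega = 7 rad/s
Using P = tau * omega
P = 50 * 7
P = 350 W

350 W


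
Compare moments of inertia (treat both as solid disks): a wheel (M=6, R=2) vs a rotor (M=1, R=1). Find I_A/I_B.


Given: M1=6 kg, R1=2 m, M2=1 kg, R2=1 m
For a disk: I = (1/2)*M*R^2, so I_A/I_B = (M1*R1^2)/(M2*R2^2)
M1*R1^2 = 6*4 = 24
M2*R2^2 = 1*1 = 1
I_A/I_B = 24/1 = 24

24


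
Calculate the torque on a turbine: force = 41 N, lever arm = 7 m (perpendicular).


Given: F = 41 N, r = 7 m, angle = 90 deg (perpendicular)
Using tau = F * r * sin(90)
sin(90) = 1
tau = 41 * 7 * 1
tau = 287 Nm

287 Nm


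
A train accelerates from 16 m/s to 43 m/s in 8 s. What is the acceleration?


Given: initial velocity v0 = 16 m/s, final velocity v = 43 m/s, time t = 8 s
Using a = (v - v0) / t
a = (43 - 16) / 8
a = 27 / 8
a = 27/8 m/s^2

27/8 m/s^2


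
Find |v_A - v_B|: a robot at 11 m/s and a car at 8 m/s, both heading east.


Given: v_A = 11 m/s east, v_B = 8 m/s east
Both move in the same direction; relative speed = |v_A - v_B|
|11 - 8| = |3|
= 3 m/s

3 m/s


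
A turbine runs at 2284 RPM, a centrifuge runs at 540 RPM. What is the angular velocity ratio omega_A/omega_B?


Given: RPM_A = 2284, RPM_B = 540
omega = 2*pi*RPM/60, so omega_A/omega_B = RPM_A / RPM_B
omega_A/omega_B = 2284 / 540
omega_A/omega_B = 571/135

571/135


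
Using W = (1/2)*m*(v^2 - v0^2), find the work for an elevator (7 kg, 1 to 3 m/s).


Given: m = 7 kg, v0 = 1 m/s, v = 3 m/s
Using W = (1/2)*m*(v^2 - v0^2)
v^2 = 3^2 = 9
v0^2 = 1^2 = 1
v^2 - v0^2 = 9 - 1 = 8
W = (1/2)*7*8 = 28 J

28 J


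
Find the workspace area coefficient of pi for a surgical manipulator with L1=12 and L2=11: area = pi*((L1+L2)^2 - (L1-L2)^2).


Given: L1 = 12, L2 = 11
(L1+L2)^2 = (23)^2 = 529
(L1-L2)^2 = (1)^2 = 1
Difference = 529 - 1 = 528
This equals 4*L1*L2 = 4*12*11 = 528
Workspace area = 528*pi

528


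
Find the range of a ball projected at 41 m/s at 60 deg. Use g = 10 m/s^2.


Given: v0 = 41 m/s, theta = 60 deg, g = 10 m/s^2
sin(2*60) = sin(120) = sqrt(3)/2
Using R = v0^2 * sin(2*theta) / g
R = 41^2 * (sqrt(3)/2) / 10
R = 1681 * sqrt(3) / 20
R = 1681/20*sqrt(3) m

1681/20*sqrt(3) m


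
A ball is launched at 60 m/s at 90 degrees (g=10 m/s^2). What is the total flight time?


Given: v0 = 60 m/s, theta = 90 deg, g = 10 m/s^2
sin(90) = 1
Using T = 2*v0*sin(theta) / g
T = 2*60*1 / 10
T = 120 / 10
T = 12 s

12 s


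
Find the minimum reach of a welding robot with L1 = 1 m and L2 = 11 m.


Given: L1 = 1 m, L2 = 11 m
For a 2-link planar arm, min reach = |L1 - L2| (second link folded back)
Min reach = |1 - 11|
Min reach = 10 m

10 m


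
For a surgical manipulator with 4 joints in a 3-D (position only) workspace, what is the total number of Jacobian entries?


Given: task space dimension = 3, joints = 4
Jacobian is a 3 x 4 matrix
Total entries = rows * columns
Total = 3 * 4
Total = 12

12


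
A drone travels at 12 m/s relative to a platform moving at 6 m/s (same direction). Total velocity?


Given: object velocity = 12 m/s, platform velocity = 6 m/s (same direction)
Using classical velocity addition: v_total = v_object + v_platform
v_total = 12 + 6
v_total = 18 m/s

18 m/s


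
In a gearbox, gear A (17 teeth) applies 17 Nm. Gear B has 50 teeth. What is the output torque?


Given: N1 = 17, N2 = 50, T1 = 17 Nm
Using T2/T1 = N2/N1
T2 = T1 * N2 / N1
T2 = 17 * 50 / 17
T2 = 850 / 17
T2 = 50 Nm

50 Nm


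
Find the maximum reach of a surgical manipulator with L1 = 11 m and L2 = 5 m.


Given: L1 = 11 m, L2 = 5 m
For a 2-link planar arm, max reach = L1 + L2 (fully extended)
Max reach = 11 + 5
Max reach = 16 m

16 m


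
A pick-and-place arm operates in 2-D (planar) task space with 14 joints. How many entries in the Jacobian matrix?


Given: task space dimension = 2, joints = 14
Jacobian is a 2 x 14 matrix
Total entries = rows * columns
Total = 2 * 14
Total = 28

28


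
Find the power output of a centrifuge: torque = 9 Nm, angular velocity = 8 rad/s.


Given: tau = 9 Nm, omega = 8 rad/s
Using P = tau * omega
P = 9 * 8
P = 72 W

72 W


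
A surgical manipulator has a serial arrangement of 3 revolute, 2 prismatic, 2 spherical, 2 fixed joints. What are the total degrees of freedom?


Given: serial robot with 3 revolute, 2 prismatic, 2 spherical, 2 fixed joints
DOF contribution per joint type: revolute=1, prismatic=1, spherical=3, fixed=0
DOF = 3*1 + 2*1 + 2*3 + 2*0
DOF = 11

11


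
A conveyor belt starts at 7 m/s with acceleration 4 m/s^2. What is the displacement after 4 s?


Given: v0 = 7 m/s, a = 4 m/s^2, t = 4 s
Using s = v0*t + (1/2)*a*t^2
s = 7*4 + (1/2)*4*4^2
s = 28 + (1/2)*64
s = 28 + 32
s = 60

60 m


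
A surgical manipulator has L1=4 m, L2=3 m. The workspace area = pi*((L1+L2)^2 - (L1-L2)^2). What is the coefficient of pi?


Given: L1 = 4, L2 = 3
(L1+L2)^2 = (7)^2 = 49
(L1-L2)^2 = (1)^2 = 1
Difference = 49 - 1 = 48
This equals 4*L1*L2 = 4*4*3 = 48
Workspace area = 48*pi

48


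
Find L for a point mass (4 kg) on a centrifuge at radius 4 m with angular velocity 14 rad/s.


Given: m = 4 kg, r = 4 m, omega = 14 rad/s
For a point mass: I = m*r^2
I = 4*4^2 = 4*16 = 64
L = I*omega = 64*14
L = 896 kg*m^2/s

896 kg*m^2/s


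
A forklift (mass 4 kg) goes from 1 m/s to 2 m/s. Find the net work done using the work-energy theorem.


Given: m = 4 kg, v0 = 1 m/s, v = 2 m/s
Using W = (1/2)*m*(v^2 - v0^2)
v^2 = 2^2 = 4
v0^2 = 1^2 = 1
v^2 - v0^2 = 4 - 1 = 3
W = (1/2)*4*3 = 6 J

6 J


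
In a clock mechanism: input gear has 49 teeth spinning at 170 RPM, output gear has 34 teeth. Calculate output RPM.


Given: N1 = 49 teeth, w1 = 170 RPM, N2 = 34 teeth
Using N1*w1 = N2*w2
w2 = N1*w1 / N2
w2 = 49*170 / 34
w2 = 8330 / 34
w2 = 245 RPM

245 RPM


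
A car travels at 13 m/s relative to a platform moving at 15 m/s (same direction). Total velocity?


Given: object velocity = 13 m/s, platform velocity = 15 m/s (same direction)
Using classical velocity addition: v_total = v_object + v_platform
v_total = 13 + 15
v_total = 28 m/s

28 m/s


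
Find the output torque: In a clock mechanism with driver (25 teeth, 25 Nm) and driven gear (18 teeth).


Given: N1 = 25, N2 = 18, T1 = 25 Nm
Using T2/T1 = N2/N1
T2 = T1 * N2 / N1
T2 = 25 * 18 / 25
T2 = 450 / 25
T2 = 18 Nm

18 Nm


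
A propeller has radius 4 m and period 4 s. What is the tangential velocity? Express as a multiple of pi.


Given: radius r = 4 m, period T = 4 s
Using v = 2*pi*r / T
v = 2*pi*4 / 4
v = 8*pi / 4
v = 2*pi m/s

2*pi m/s


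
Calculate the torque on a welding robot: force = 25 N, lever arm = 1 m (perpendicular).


Given: F = 25 N, r = 1 m, angle = 90 deg (perpendicular)
Using tau = F * r * sin(90)
sin(90) = 1
tau = 25 * 1 * 1
tau = 25 Nm

25 Nm


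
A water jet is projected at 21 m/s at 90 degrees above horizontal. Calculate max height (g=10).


Given: v0 = 21 m/s, theta = 90 deg, g = 10 m/s^2
sin^2(90) = 1
Using H = v0^2 * sin^2(theta) / (2*g)
H = 21^2 * 1 / (2*10)
H = 441 * 1 / 20
H = 441 / 20
H = 441/20 m

441/20 m


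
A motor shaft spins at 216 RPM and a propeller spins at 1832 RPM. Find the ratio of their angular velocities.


Given: RPM_A = 216, RPM_B = 1832
omega = 2*pi*RPM/60, so omega_A/omega_B = RPM_A / RPM_B
omega_A/omega_B = 216 / 1832
omega_A/omega_B = 27/229

27/229


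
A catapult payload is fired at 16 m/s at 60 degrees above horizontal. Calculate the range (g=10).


Given: v0 = 16 m/s, theta = 60 deg, g = 10 m/s^2
sin(2*60) = sin(120) = sqrt(3)/2
Using R = v0^2 * sin(2*theta) / g
R = 16^2 * (sqrt(3)/2) / 10
R = 256 * sqrt(3) / 20
R = 64/5*sqrt(3) m

64/5*sqrt(3) m


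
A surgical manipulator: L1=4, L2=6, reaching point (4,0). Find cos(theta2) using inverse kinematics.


Given: L1 = 4, L2 = 6, target (x, y) = (4, 0)
Using cos(theta2) = (x^2 + y^2 - L1^2 - L2^2) / (2*L1*L2)
x^2 + y^2 = 4^2 + 0 = 16
L1^2 + L2^2 = 16 + 36 = 52
Numerator = 16 - 52 = -36
Denominator = 2*4*6 = 48
cos(theta2) = -36/48 = -3/4

-3/4


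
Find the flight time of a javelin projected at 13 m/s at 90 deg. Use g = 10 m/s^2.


Given: v0 = 13 m/s, theta = 90 deg, g = 10 m/s^2
sin(90) = 1
Using T = 2*v0*sin(theta) / g
T = 2*13*1 / 10
T = 26 / 10
T = 13/5 s

13/5 s


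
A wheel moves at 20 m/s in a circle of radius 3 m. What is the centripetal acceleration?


Given: v = 20 m/s, r = 3 m
Using a_c = v^2 / r
a_c = 20^2 / 3
a_c = 400 / 3
a_c = 400/3 m/s^2

400/3 m/s^2


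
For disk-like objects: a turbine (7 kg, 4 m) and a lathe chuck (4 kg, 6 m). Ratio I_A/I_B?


Given: M1=7 kg, R1=4 m, M2=4 kg, R2=6 m
For a disk: I = (1/2)*M*R^2, so I_A/I_B = (M1*R1^2)/(M2*R2^2)
M1*R1^2 = 7*16 = 112
M2*R2^2 = 4*36 = 144
I_A/I_B = 112/144 = 7/9

7/9


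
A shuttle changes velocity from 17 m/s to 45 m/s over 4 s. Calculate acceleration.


Given: initial velocity v0 = 17 m/s, final velocity v = 45 m/s, time t = 4 s
Using a = (v - v0) / t
a = (45 - 17) / 4
a = 28 / 4
a = 7 m/s^2

7 m/s^2


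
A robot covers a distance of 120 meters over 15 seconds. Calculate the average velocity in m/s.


Given: distance d = 120 m, time t = 15 s
Using v = d / t
v = 120 / 15
v = 8 m/s

8 m/s


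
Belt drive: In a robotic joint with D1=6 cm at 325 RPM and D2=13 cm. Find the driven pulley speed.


Given: D1 = 6 cm, w1 = 325 RPM, D2 = 13 cm
Using D1*w1 = D2*w2
w2 = D1*w1 / D2
w2 = 6*325 / 13
w2 = 1950 / 13
w2 = 150 RPM

150 RPM


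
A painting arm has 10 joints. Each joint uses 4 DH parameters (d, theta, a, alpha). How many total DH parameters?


Given: 10 joints, 4 DH parameters per joint (d, theta, a, alpha)
Total DH parameters = number_of_joints * 4
Total = 10 * 4
Total = 40

40


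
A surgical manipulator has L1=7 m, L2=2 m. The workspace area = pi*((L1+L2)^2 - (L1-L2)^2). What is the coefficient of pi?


Given: L1 = 7, L2 = 2
(L1+L2)^2 = (9)^2 = 81
(L1-L2)^2 = (5)^2 = 25
Difference = 81 - 25 = 56
This equals 4*L1*L2 = 4*7*2 = 56
Workspace area = 56*pi

56


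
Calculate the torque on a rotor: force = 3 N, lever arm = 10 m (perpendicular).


Given: F = 3 N, r = 10 m, angle = 90 deg (perpendicular)
Using tau = F * r * sin(90)
sin(90) = 1
tau = 3 * 10 * 1
tau = 30 Nm

30 Nm


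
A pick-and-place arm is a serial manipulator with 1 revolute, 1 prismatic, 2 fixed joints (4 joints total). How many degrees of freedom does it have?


Given: serial robot with 1 revolute, 1 prismatic, 2 fixed joints
DOF contribution per joint type: revolute=1, prismatic=1, spherical=3, fixed=0
DOF = 1*1 + 1*1 + 2*0
DOF = 2

2


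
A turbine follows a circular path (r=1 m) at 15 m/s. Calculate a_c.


Given: v = 15 m/s, r = 1 m
Using a_c = v^2 / r
a_c = 15^2 / 1
a_c = 225 / 1
a_c = 225 m/s^2

225 m/s^2


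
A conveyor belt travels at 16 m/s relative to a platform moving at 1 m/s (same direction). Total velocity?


Given: object velocity = 16 m/s, platform velocity = 1 m/s (same direction)
Using classical velocity addition: v_total = v_object + v_platform
v_total = 16 + 1
v_total = 17 m/s

17 m/s


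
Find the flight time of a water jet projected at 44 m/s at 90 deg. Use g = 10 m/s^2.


Given: v0 = 44 m/s, theta = 90 deg, g = 10 m/s^2
sin(90) = 1
Using T = 2*v0*sin(theta) / g
T = 2*44*1 / 10
T = 88 / 10
T = 44/5 s

44/5 s


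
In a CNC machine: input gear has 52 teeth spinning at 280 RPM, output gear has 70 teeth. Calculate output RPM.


Given: N1 = 52 teeth, w1 = 280 RPM, N2 = 70 teeth
Using N1*w1 = N2*w2
w2 = N1*w1 / N2
w2 = 52*280 / 70
w2 = 14560 / 70
w2 = 208 RPM

208 RPM


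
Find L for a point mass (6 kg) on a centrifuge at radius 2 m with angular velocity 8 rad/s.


Given: m = 6 kg, r = 2 m, omega = 8 rad/s
For a point mass: I = m*r^2
I = 6*2^2 = 6*4 = 24
L = I*omega = 24*8
L = 192 kg*m^2/s

192 kg*m^2/s


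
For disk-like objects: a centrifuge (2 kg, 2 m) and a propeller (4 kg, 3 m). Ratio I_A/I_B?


Given: M1=2 kg, R1=2 m, M2=4 kg, R2=3 m
For a disk: I = (1/2)*M*R^2, so I_A/I_B = (M1*R1^2)/(M2*R2^2)
M1*R1^2 = 2*4 = 8
M2*R2^2 = 4*9 = 36
I_A/I_B = 8/36 = 2/9

2/9


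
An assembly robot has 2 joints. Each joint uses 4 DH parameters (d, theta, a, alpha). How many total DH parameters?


Given: 2 joints, 4 DH parameters per joint (d, theta, a, alpha)
Total DH parameters = number_of_joints * 4
Total = 2 * 4
Total = 8

8


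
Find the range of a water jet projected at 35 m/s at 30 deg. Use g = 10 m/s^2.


Given: v0 = 35 m/s, theta = 30 deg, g = 10 m/s^2
sin(2*30) = sin(60) = sqrt(3)/2
Using R = v0^2 * sin(2*theta) / g
R = 35^2 * (sqrt(3)/2) / 10
R = 1225 * sqrt(3) / 20
R = 245/4*sqrt(3) m

245/4*sqrt(3) m


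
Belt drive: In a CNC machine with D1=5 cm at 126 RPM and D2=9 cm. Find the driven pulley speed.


Given: D1 = 5 cm, w1 = 126 RPM, D2 = 9 cm
Using D1*w1 = D2*w2
w2 = D1*w1 / D2
w2 = 5*126 / 9
w2 = 630 / 9
w2 = 70 RPM

70 RPM


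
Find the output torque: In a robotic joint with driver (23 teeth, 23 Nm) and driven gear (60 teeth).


Given: N1 = 23, N2 = 60, T1 = 23 Nm
Using T2/T1 = N2/N1
T2 = T1 * N2 / N1
T2 = 23 * 60 / 23
T2 = 1380 / 23
T2 = 60 Nm

60 Nm


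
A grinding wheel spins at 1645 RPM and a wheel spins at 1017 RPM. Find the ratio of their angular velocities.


Given: RPM_A = 1645, RPM_B = 1017
omega = 2*pi*RPM/60, so omega_A/omega_B = RPM_A / RPM_B
omega_A/omega_B = 1645 / 1017
omega_A/omega_B = 1645/1017

1645/1017


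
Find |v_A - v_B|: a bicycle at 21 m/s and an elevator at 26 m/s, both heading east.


Given: v_A = 21 m/s east, v_B = 26 m/s east
Both move in the same direction; relative speed = |v_A - v_B|
|21 - 26| = |-5|
= 5 m/s

5 m/s


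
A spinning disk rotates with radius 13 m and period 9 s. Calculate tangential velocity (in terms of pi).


Given: radius r = 13 m, period T = 9 s
Using v = 2*pi*r / T
v = 2*pi*13 / 9
v = 26*pi / 9
v = 26/9*pi m/s

26/9*pi m/s


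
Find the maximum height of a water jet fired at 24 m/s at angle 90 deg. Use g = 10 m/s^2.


Given: v0 = 24 m/s, theta = 90 deg, g = 10 m/s^2
sin^2(90) = 1
Using H = v0^2 * sin^2(theta) / (2*g)
H = 24^2 * 1 / (2*10)
H = 576 * 1 / 20
H = 576 / 20
H = 144/5 m

144/5 m


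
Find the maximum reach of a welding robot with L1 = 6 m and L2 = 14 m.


Given: L1 = 6 m, L2 = 14 m
For a 2-link planar arm, max reach = L1 + L2 (fully extended)
Max reach = 6 + 14
Max reach = 20 m

20 m


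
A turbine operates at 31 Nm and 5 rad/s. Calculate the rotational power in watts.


Given: tau = 31 Nm, omega = 5 rad/s
Using P = tau * omega
P = 31 * 5
P = 155 W

155 W


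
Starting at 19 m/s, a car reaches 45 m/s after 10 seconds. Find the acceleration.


Given: initial velocity v0 = 19 m/s, final velocity v = 45 m/s, time t = 10 s
Using a = (v - v0) / t
a = (45 - 19) / 10
a = 26 / 10
a = 13/5 m/s^2

13/5 m/s^2


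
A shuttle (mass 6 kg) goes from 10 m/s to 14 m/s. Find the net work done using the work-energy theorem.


Given: m = 6 kg, v0 = 10 m/s, v = 14 m/s
Using W = (1/2)*m*(v^2 - v0^2)
v^2 = 14^2 = 196
v0^2 = 10^2 = 100
v^2 - v0^2 = 196 - 100 = 96
W = (1/2)*6*96 = 288 J

288 J


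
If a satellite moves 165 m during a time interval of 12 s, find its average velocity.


Given: distance d = 165 m, time t = 12 s
Using v = d / t
v = 165 / 12
v = 55/4 m/s

55/4 m/s


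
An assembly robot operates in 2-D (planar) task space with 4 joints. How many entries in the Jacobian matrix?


Given: task space dimension = 2, joints = 4
Jacobian is a 2 x 4 matrix
Total entries = rows * columns
Total = 2 * 4
Total = 8

8


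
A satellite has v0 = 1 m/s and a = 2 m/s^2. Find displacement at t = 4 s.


Given: v0 = 1 m/s, a = 2 m/s^2, t = 4 s
Using s = v0*t + (1/2)*a*t^2
s = 1*4 + (1/2)*2*4^2
s = 4 + (1/2)*32
s = 4 + 16
s = 20

20 m


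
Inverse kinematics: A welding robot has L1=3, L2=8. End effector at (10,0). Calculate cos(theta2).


Given: L1 = 3, L2 = 8, target (x, y) = (10, 0)
Using cos(theta2) = (x^2 + y^2 - L1^2 - L2^2) / (2*L1*L2)
x^2 + y^2 = 10^2 + 0 = 100
L1^2 + L2^2 = 9 + 64 = 73
Numerator = 100 - 73 = 27
Denominator = 2*3*8 = 48
cos(theta2) = 27/48 = 9/16

9/16


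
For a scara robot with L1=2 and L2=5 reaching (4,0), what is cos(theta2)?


Given: L1 = 2, L2 = 5, target (x, y) = (4, 0)
Using cos(theta2) = (x^2 + y^2 - L1^2 - L2^2) / (2*L1*L2)
x^2 + y^2 = 4^2 + 0 = 16
L1^2 + L2^2 = 4 + 25 = 29
Numerator = 16 - 29 = -13
Denominator = 2*2*5 = 20
cos(theta2) = -13/20 = -13/20

-13/20


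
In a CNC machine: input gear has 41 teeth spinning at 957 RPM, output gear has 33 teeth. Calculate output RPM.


Given: N1 = 41 teeth, w1 = 957 RPM, N2 = 33 teeth
Using N1*w1 = N2*w2
w2 = N1*w1 / N2
w2 = 41*957 / 33
w2 = 39237 / 33
w2 = 1189 RPM

1189 RPM


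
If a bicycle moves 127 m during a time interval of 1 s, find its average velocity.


Given: distance d = 127 m, time t = 1 s
Using v = d / t
v = 127 / 1
v = 127 m/s

127 m/s


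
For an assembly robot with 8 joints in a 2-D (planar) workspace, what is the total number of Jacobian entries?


Given: task space dimension = 2, joints = 8
Jacobian is a 2 x 8 matrix
Total entries = rows * columns
Total = 2 * 8
Total = 16

16


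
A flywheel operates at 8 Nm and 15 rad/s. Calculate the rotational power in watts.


Given: tau = 8 Nm, omega = 15 rad/s
Using P = tau * omega
P = 8 * 15
P = 120 W

120 W


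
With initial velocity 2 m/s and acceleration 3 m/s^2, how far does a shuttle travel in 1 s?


Given: v0 = 2 m/s, a = 3 m/s^2, t = 1 s
Using s = v0*t + (1/2)*a*t^2
s = 2*1 + (1/2)*3*1^2
s = 2 + (1/2)*3
s = 2 + 3/2
s = 7/2

7/2 m


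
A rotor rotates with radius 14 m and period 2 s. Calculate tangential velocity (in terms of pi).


Given: radius r = 14 m, period T = 2 s
Using v = 2*pi*r / T
v = 2*pi*14 / 2
v = 28*pi / 2
v = 14*pi m/s

14*pi m/s


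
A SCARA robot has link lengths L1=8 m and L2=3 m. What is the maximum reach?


Given: L1 = 8 m, L2 = 3 m
For a 2-link planar arm, max reach = L1 + L2 (fully extended)
Max reach = 8 + 3
Max reach = 11 m

11 m


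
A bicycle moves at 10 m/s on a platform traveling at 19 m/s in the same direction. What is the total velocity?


Given: object velocity = 10 m/s, platform velocity = 19 m/s (same direction)
Using classical velocity addition: v_total = v_object + v_platform
v_total = 10 + 19
v_total = 29 m/s

29 m/s


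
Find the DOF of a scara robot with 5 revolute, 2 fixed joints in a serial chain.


Given: serial robot with 5 revolute, 2 fixed joints
DOF contribution per joint type: revolute=1, prismatic=1, spherical=3, fixed=0
DOF = 5*1 + 2*0
DOF = 5

5


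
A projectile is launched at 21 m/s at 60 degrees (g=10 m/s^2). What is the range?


Given: v0 = 21 m/s, theta = 60 deg, g = 10 m/s^2
sin(2*60) = sin(120) = sqrt(3)/2
Using R = v0^2 * sin(2*theta) / g
R = 21^2 * (sqrt(3)/2) / 10
R = 441 * sqrt(3) / 20
R = 441/20*sqrt(3) m

441/20*sqrt(3) m


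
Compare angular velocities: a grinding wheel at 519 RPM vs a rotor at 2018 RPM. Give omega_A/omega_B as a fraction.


Given: RPM_A = 519, RPM_B = 2018
omega = 2*pi*RPM/60, so omega_A/omega_B = RPM_A / RPM_B
omega_A/omega_B = 519 / 2018
omega_A/omega_B = 519/2018

519/2018


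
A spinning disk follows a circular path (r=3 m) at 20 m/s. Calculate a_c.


Given: v = 20 m/s, r = 3 m
Using a_c = v^2 / r
a_c = 20^2 / 3
a_c = 400 / 3
a_c = 400/3 m/s^2

400/3 m/s^2


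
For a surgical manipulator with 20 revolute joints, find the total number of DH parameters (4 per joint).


Given: 20 joints, 4 DH parameters per joint (d, theta, a, alpha)
Total DH parameters = number_of_joints * 4
Total = 20 * 4
Total = 80

80


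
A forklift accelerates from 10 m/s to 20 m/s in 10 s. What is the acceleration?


Given: initial velocity v0 = 10 m/s, final velocity v = 20 m/s, time t = 10 s
Using a = (v - v0) / t
a = (20 - 10) / 10
a = 10 / 10
a = 1 m/s^2

1 m/s^2


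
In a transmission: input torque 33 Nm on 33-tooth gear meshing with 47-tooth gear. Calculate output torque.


Given: N1 = 33, N2 = 47, T1 = 33 Nm
Using T2/T1 = N2/N1
T2 = T1 * N2 / N1
T2 = 33 * 47 / 33
T2 = 1551 / 33
T2 = 47 Nm

47 Nm


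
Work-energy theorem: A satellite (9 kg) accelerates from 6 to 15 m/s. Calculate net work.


Given: m = 9 kg, v0 = 6 m/s, v = 15 m/s
Using W = (1/2)*m*(v^2 - v0^2)
v^2 = 15^2 = 225
v0^2 = 6^2 = 36
v^2 - v0^2 = 225 - 36 = 189
W = (1/2)*9*189 = 1701/2 J

1701/2 J


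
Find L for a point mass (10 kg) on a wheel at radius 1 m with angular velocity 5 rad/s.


Given: m = 10 kg, r = 1 m, omega = 5 rad/s
For a point mass: I = m*r^2
I = 10*1^2 = 10*1 = 10
L = I*omega = 10*5
L = 50 kg*m^2/s

50 kg*m^2/s


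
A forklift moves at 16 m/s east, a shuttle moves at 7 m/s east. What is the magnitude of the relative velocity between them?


Given: v_A = 16 m/s east, v_B = 7 m/s east
Both move in the same direction; relative speed = |v_A - v_B|
|16 - 7| = |9|
= 9 m/s

9 m/s


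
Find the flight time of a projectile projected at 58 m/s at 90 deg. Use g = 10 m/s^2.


Given: v0 = 58 m/s, theta = 90 deg, g = 10 m/s^2
sin(90) = 1
Using T = 2*v0*sin(theta) / g
T = 2*58*1 / 10
T = 116 / 10
T = 58/5 s

58/5 s


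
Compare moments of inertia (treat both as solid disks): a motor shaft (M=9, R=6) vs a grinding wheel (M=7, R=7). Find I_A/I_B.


Given: M1=9 kg, R1=6 m, M2=7 kg, R2=7 m
For a disk: I = (1/2)*M*R^2, so I_A/I_B = (M1*R1^2)/(M2*R2^2)
M1*R1^2 = 9*36 = 324
M2*R2^2 = 7*49 = 343
I_A/I_B = 324/343 = 324/343

324/343


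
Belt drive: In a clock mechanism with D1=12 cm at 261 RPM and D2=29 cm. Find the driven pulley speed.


Given: D1 = 12 cm, w1 = 261 RPM, D2 = 29 cm
Using D1*w1 = D2*w2
w2 = D1*w1 / D2
w2 = 12*261 / 29
w2 = 3132 / 29
w2 = 108 RPM

108 RPM


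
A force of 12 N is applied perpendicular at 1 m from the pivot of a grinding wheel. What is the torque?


Given: F = 12 N, r = 1 m, angle = 90 deg (perpendicular)
Using tau = F * r * sin(90)
sin(90) = 1
tau = 12 * 1 * 1
tau = 12 Nm

12 Nm


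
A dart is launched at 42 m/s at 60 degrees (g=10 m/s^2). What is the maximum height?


Given: v0 = 42 m/s, theta = 60 deg, g = 10 m/s^2
sin^2(60) = 3/4
Using H = v0^2 * sin^2(theta) / (2*g)
H = 42^2 * 3/4 / (2*10)
H = 1764 * 3/4 / 20
H = 1323 / 20
H = 1323/20 m

1323/20 m


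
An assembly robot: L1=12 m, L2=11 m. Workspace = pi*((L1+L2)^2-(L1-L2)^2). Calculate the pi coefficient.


Given: L1 = 12, L2 = 11
(L1+L2)^2 = (23)^2 = 529
(L1-L2)^2 = (1)^2 = 1
Difference = 529 - 1 = 528
This equals 4*L1*L2 = 4*12*11 = 528
Workspace area = 528*pi

528


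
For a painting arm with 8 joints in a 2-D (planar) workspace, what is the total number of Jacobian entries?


Given: task space dimension = 2, joints = 8
Jacobian is a 2 x 8 matrix
Total entries = rows * columns
Total = 2 * 8
Total = 16

16


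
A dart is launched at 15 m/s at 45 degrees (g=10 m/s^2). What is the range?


Given: v0 = 15 m/s, theta = 45 deg, g = 10 m/s^2
sin(2*45) = sin(90) = 1
Using R = v0^2 * sin(2*theta) / g
R = 15^2 * 1 / 10
R = 225 / 10
R = 45/2 m

45/2 m


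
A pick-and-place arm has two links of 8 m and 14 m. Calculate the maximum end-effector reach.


Given: L1 = 8 m, L2 = 14 m
For a 2-link planar arm, max reach = L1 + L2 (fully extended)
Max reach = 8 + 14
Max reach = 22 m

22 m


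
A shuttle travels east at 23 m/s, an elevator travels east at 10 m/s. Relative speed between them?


Given: v_A = 23 m/s east, v_B = 10 m/s east
Both move in the same direction; relative speed = |v_A - v_B|
|23 - 10| = |13|
= 13 m/s

13 m/s


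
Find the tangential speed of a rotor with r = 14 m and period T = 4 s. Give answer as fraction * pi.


Given: radius r = 14 m, period T = 4 s
Using v = 2*pi*r / T
v = 2*pi*14 / 4
v = 28*pi / 4
v = 7*pi m/s

7*pi m/s


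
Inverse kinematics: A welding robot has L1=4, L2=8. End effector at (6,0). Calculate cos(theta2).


Given: L1 = 4, L2 = 8, target (x, y) = (6, 0)
Using cos(theta2) = (x^2 + y^2 - L1^2 - L2^2) / (2*L1*L2)
x^2 + y^2 = 6^2 + 0 = 36
L1^2 + L2^2 = 16 + 64 = 80
Numerator = 36 - 80 = -44
Denominator = 2*4*8 = 64
cos(theta2) = -44/64 = -11/16

-11/16


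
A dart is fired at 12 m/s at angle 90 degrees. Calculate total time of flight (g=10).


Given: v0 = 12 m/s, theta = 90 deg, g = 10 m/s^2
sin(90) = 1
Using T = 2*v0*sin(theta) / g
T = 2*12*1 / 10
T = 24 / 10
T = 12/5 s

12/5 s


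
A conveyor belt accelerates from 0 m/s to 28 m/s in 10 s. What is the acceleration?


Given: initial velocity v0 = 0 m/s, final velocity v = 28 m/s, time t = 10 s
Using a = (v - v0) / t
a = (28 - 0) / 10
a = 28 / 10
a = 14/5 m/s^2

14/5 m/s^2


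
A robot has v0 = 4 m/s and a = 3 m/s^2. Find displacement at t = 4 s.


Given: v0 = 4 m/s, a = 3 m/s^2, t = 4 s
Using s = v0*t + (1/2)*a*t^2
s = 4*4 + (1/2)*3*4^2
s = 16 + (1/2)*48
s = 16 + 24
s = 40

40 m


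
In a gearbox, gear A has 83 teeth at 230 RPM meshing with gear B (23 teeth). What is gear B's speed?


Given: N1 = 83 teeth, w1 = 230 RPM, N2 = 23 teeth
Using N1*w1 = N2*w2
w2 = N1*w1 / N2
w2 = 83*230 / 23
w2 = 19090 / 23
w2 = 830 RPM

830 RPM
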